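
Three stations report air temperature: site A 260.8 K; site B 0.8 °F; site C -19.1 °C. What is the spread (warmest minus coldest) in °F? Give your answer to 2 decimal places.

12.15 °F

site A: 260.8 K = -12.350 °C.
site B: 0.8 °F = -17.333 °C.
Spread: (-12.350) − (-19.100) = 6.750 °C = 12.15 °F.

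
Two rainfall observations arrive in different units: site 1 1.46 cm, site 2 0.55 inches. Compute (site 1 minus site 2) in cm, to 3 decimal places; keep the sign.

0.063 cm

site 2: 0.55 in = 1.39700 cm.
Difference: 1.46000 − 1.39700 = 0.063 cm.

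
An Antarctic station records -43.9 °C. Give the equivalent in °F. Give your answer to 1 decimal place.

°F = °C × 9/5 + 32 = -43.9 × 1.8 + 32 = -47.0 °F.

-47.0 °F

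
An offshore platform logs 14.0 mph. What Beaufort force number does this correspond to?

14.0 mph = 6.3 m/s, which is Beaufort 4 (moderate breeze, 5.5–7.9 m/s).

Beaufort force 4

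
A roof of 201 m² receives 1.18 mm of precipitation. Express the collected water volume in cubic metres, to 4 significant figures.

1 mm over 1 m² is 1 L, so volume = 1.18 × 201 = 237.18 L = 0.2372 m³.

0.2372 cubic metres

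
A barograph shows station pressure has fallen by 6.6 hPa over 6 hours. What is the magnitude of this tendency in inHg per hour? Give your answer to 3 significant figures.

0.0325 inHg per hour

6.6 hPa / 6 h × 0.02953 inHg/hPa = 0.0325 inHg/h.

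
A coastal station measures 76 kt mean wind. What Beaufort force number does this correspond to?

Beaufort force 12

76 kt lies in the Beaufort 12 band (hurricane force, ≥64 kt).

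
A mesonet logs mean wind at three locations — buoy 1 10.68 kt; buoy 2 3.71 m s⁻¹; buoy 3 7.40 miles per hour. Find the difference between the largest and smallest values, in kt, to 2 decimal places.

4.25 kt

buoy 2: 3.71 m/s = 7.2117 kt.
buoy 3: 7.40 mph = 6.4304 kt.
Spread: 10.6800 − 6.4304 = 4.25 kt.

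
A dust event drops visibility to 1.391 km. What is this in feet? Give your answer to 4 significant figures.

1 km = 3280.84 ft, so 1.391 × 3280.84 = 4564 ft.

4564 ft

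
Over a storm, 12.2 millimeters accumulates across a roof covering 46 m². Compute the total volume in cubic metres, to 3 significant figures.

0.561 cubic metres

1 mm over 1 m² is 1 L, so volume = 12.2 × 46 = 561.2 L = 0.561 m³.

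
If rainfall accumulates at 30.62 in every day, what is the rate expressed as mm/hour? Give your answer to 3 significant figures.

32.4 mm/hour

30.62 in/day × 25.4 mm/in × 0.0416667 day/hour = 32.4 mm/hour.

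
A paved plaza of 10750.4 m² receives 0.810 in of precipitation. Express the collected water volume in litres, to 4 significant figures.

Depth: 0.810 in × 25.4 = 20.574 mm.
1 mm over 1 m² is 1 L, so volume = 20.574 × 10750.4 = 221178.73 L ≈ 221200 L.

221200 litres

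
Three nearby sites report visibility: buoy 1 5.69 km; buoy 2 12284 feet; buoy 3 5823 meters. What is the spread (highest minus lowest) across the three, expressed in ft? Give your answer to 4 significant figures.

buoy 1: 5.69 km = 18667.98 ft.
buoy 3: 5823 m = 19104.33 ft.
Spread: 19104.33 − 12284.00 = 6820 ft.

6820 ft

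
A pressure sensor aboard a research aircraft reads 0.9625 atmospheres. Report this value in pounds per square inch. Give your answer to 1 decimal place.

1 atm = 14.6959 psi, so 0.9625 × 14.6959 = 14.1 psi.

14.1 psi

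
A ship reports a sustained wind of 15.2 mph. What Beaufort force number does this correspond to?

Beaufort force 4

15.2 mph = 6.8 m/s, which is Beaufort 4 (moderate breeze, 5.5–7.9 m/s).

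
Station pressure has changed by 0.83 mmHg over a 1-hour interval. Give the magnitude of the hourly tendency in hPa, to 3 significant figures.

0.83 mmHg / 1 h × 1.33322 hPa/mmHg = 1.11 hPa/h.

1.11 hPa per hour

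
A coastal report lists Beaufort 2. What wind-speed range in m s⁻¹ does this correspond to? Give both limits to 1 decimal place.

1.6 to 3.3 m/s

Beaufort 2 (light breeze) spans 1.6–3.3 m/s.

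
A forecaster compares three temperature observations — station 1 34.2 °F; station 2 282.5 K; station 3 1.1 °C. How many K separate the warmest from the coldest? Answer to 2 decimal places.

station 1: 34.2 °F = 1.222 °C.
station 2: 282.5 K = 9.350 °C.
Spread: 9.350 − 1.100 = 8.250 °C.

8.25 K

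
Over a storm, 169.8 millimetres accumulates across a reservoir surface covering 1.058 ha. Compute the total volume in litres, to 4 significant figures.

Area: 1.058 ha = 10580 m².
1 mm over 1 m² is 1 L, so volume = 169.8 × 10580 = 1796484 L ≈ 1796000 L.

1796000 litres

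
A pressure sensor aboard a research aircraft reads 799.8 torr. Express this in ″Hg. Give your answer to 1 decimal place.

1 mmHg = 0.0393701 inHg, so 799.8 × 0.0393701 = 31.5 inHg.

31.5 inHg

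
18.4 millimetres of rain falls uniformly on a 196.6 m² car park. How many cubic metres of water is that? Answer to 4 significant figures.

1 mm over 1 m² is 1 L, so volume = 18.4 × 196.6 = 3617.44 L = 3.617 m³.

3.617 cubic metres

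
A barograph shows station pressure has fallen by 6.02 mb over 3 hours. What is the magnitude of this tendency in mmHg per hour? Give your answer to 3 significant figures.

1.51 mmHg per hour

6.02 mb / 3 h × 0.750062 mmHg/mb = 1.51 mmHg/h.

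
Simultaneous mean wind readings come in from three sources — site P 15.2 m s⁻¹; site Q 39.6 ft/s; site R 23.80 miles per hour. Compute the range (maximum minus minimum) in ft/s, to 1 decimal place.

site P: 15.2 m/s = 49.869 ft/s.
site R: 23.80 mph = 34.907 ft/s.
Spread: 49.869 − 34.907 = 15.0 ft/s.

15.0 ft/s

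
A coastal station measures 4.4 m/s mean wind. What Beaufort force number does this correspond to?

Beaufort force 3

4.4 m/s lies in the Beaufort 3 band (gentle breeze, 3.4–5.4 m/s).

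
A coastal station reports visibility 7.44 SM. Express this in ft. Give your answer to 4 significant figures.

39280 ft

1 SM = 5280 ft, so 7.44 × 5280 = 39280 ft.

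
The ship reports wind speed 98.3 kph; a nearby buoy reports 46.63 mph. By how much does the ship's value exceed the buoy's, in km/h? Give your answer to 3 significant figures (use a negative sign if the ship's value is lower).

23.3 km/h

the buoy: 46.63 mph = 75.044 km/h.
Difference: 98.300 − 75.044 = 23.3 km/h.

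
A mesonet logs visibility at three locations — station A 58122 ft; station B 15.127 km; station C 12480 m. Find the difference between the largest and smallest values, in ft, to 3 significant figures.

station B: 15.127 km = 49629.27 ft.
station C: 12480 m = 40944.88 ft.
Spread: 58122.00 − 40944.88 = 17200 ft.

17200 ft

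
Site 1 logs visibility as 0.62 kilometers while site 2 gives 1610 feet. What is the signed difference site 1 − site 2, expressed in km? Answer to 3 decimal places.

0.129 km

site 2: 1610 ft = 0.49073 km.
Difference: 0.62000 − 0.49073 = 0.129 km.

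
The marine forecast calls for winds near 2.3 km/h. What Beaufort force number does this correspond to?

Beaufort force 1

2.3 km/h = 0.6 m/s, which is Beaufort 1 (light air, 0.3–1.5 m/s).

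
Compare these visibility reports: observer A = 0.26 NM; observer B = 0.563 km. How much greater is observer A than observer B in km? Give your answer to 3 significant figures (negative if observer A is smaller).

observer A: 0.26 nmi = 0.481520 km.
Difference: 0.481520 − 0.563000 = -0.0815 km.

-0.0815 km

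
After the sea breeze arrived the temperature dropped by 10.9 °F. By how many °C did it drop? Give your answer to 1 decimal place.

6.1 °C

For a temperature change the 32° offset cancels: Δ°C = 10.9 × 0.5556 = 6.1 °C.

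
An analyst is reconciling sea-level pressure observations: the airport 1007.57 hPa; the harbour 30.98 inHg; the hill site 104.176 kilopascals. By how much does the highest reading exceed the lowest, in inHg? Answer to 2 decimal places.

1.23 inHg

the airport: 1007.57 hPa = 29.7535 inHg.
the hill site: 104.176 kPa = 30.7632 inHg.
Spread: 30.9800 − 29.7535 = 1.23 inHg.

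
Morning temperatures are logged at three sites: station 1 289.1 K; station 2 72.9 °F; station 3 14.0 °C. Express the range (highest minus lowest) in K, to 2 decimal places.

station 1: 289.1 K = 15.950 °C.
station 2: 72.9 °F = 22.722 °C.
Spread: 22.722 − 14.000 = 8.722 °C.

8.72 K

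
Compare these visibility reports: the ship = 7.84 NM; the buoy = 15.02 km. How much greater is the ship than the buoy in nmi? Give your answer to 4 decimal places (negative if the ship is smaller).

the buoy: 15.02 km = 8.110151 nmi.
Difference: 7.840000 − 8.110151 = -0.2702 nmi.

-0.2702 nmi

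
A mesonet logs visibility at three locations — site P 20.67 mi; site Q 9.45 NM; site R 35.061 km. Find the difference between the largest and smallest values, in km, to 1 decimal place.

site P: 20.67 SM = 33.265 km.
site Q: 9.45 nmi = 17.501 km.
Spread: 35.061 − 17.501 = 17.6 km.

17.6 km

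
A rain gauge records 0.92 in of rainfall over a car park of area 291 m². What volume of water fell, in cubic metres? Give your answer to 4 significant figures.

Depth: 0.92 in × 25.4 = 23.368 mm.
1 mm over 1 m² is 1 L, so volume = 23.368 × 291 = 6800.088 L = 6.800 m³.

6.800 cubic metres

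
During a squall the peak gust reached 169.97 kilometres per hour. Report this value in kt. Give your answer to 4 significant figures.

91.78 kt

1 km/h = 0.539957 kt, so 169.97 × 0.539957 = 91.78 kt.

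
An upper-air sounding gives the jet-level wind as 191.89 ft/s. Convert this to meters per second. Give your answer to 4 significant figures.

58.49 m/s

1 ft/s = 0.3048 m/s, so 191.89 × 0.3048 = 58.49 m/s.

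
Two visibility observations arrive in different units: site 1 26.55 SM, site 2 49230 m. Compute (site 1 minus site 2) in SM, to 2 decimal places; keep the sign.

site 2: 49230 m = 30.5901 SM.
Difference: 26.5500 − 30.5901 = -4.04 SM.

-4.04 SM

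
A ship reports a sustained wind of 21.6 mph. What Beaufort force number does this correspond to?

Beaufort force 5

21.6 mph = 9.7 m/s, which is Beaufort 5 (fresh breeze, 8.0–10.7 m/s).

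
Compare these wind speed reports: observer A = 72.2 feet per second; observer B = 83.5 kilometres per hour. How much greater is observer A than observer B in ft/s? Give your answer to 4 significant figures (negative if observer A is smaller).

-3.897 ft/s

observer B: 83.5 km/h = 76.09726 ft/s.
Difference: 72.20000 − 76.09726 = -3.897 ft/s.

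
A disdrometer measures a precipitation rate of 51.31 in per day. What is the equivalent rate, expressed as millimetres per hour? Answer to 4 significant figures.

51.31 in/day × 25.4 mm/in × 0.0416667 day/hour = 54.30 mm/hour.

54.30 mm/hour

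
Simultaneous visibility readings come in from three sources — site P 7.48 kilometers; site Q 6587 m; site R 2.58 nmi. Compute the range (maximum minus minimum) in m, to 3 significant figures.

2700 m

site P: 7.48 km = 7480.00 m.
site R: 2.58 nmi = 4778.16 m.
Spread: 7480.00 − 4778.16 = 2700 m.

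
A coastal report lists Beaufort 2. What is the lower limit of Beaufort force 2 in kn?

4 kt

Beaufort 2 (light breeze) spans 4–6 knots.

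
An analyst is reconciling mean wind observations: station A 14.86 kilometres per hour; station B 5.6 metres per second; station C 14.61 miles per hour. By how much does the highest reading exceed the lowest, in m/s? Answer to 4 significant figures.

station A: 14.86 km/h = 4.12778 m/s.
station C: 14.61 mph = 6.53125 m/s.
Spread: 6.53125 − 4.12778 = 2.403 m/s.

2.403 m/s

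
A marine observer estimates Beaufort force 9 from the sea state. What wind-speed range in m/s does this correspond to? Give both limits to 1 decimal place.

Beaufort 9 (strong gale) spans 20.8–24.4 m/s.

20.8 to 24.4 m/s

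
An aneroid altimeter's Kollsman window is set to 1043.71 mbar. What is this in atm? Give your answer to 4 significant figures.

1.030 atm

1 mb = 0.000986923 atm, so 1043.71 × 0.000986923 = 1.030 atm.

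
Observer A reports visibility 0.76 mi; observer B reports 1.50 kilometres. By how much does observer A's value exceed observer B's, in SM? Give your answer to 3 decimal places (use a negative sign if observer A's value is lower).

-0.172 SM

observer B: 1.50 km = 0.93206 SM.
Difference: 0.76000 − 0.93206 = -0.172 SM.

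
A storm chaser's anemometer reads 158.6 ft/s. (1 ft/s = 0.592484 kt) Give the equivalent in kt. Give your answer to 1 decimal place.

1 ft/s = 0.592484 kt, so 158.6 × 0.592484 = 94.0 kt.

94.0 kt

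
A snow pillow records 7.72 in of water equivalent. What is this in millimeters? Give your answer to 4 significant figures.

1 in = 25.4 mm, so 7.72 × 25.4 = 196.1 mm.

196.1 mm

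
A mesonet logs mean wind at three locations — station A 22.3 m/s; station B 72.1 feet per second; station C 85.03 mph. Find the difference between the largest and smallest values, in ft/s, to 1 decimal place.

52.6 ft/s

station A: 22.3 m/s = 73.163 ft/s.
station C: 85.03 mph = 124.711 ft/s.
Spread: 124.711 − 72.100 = 52.6 ft/s.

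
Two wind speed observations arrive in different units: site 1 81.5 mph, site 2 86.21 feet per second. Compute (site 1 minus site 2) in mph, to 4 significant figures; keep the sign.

22.72 mph

site 2: 86.21 ft/s = 58.7795 mph.
Difference: 81.5000 − 58.7795 = 22.72 mph.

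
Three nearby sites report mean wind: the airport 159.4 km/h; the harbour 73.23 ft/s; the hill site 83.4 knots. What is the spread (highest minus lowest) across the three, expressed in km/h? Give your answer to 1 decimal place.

79.0 km/h

the harbour: 73.23 ft/s = 80.354 km/h.
the hill site: 83.4 kt = 154.457 km/h.
Spread: 159.400 − 80.354 = 79.0 km/h.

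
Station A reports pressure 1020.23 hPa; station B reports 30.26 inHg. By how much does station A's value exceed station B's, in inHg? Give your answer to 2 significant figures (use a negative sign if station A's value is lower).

-0.13 inHg

station A: 1020.23 hPa = 30.1274 inHg.
Difference: 30.1274 − 30.2600 = -0.13 inHg.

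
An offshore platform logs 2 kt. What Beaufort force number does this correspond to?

Beaufort force 1

2 kt lies in the Beaufort 1 band (light air, 1–3 kt).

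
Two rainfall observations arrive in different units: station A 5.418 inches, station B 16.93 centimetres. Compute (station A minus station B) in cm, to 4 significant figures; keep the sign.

-3.168 cm

station A: 5.418 in = 13.76172 cm.
Difference: 13.76172 − 16.93000 = -3.168 cm.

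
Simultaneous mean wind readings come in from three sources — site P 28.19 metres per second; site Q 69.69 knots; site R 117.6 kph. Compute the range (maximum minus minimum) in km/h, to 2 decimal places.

site P: 28.19 m/s = 101.4840 km/h.
site Q: 69.69 kt = 129.0659 km/h.
Spread: 129.0659 − 101.4840 = 27.58 km/h.

27.58 km/h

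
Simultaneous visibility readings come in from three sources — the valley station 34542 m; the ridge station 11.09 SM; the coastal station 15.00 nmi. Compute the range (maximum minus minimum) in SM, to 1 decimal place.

10.4 SM

the valley station: 34542 m = 21.463 SM.
the coastal station: 15.00 nmi = 17.262 SM.
Spread: 21.463 − 11.090 = 10.4 SM.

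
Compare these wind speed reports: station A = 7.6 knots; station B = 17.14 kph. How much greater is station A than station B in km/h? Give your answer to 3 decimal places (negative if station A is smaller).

station A: 7.6 kt = 14.07520 km/h.
Difference: 14.07520 − 17.14000 = -3.065 km/h.

-3.065 km/h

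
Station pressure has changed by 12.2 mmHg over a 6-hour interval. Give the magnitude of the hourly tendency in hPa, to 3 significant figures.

2.71 hPa per hour

12.2 mmHg / 6 h × 1.33322 hPa/mmHg = 2.71 hPa/h.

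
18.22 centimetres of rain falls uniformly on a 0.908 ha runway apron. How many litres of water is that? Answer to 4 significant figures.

Depth: 18.22 cm × 10 = 182.2 mm.
Area: 0.908 ha = 9080 m².
1 mm over 1 m² is 1 L, so volume = 182.2 × 9080 = 1654376 L ≈ 1654000 L.

1654000 litres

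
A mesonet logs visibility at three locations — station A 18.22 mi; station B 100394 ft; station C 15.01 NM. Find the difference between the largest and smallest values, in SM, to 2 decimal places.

1.74 SM

station B: 100394 ft = 19.0140 SM.
station C: 15.01 nmi = 17.2732 SM.
Spread: 19.0140 − 17.2732 = 1.74 SM.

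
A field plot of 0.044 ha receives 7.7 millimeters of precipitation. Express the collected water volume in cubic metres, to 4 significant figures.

Area: 0.044 ha = 440 m².
1 mm over 1 m² is 1 L, so volume = 7.7 × 440 = 3388 L = 3.388 m³.

3.388 cubic metres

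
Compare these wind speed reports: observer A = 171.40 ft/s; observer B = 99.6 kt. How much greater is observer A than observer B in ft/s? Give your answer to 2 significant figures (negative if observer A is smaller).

3.3 ft/s

observer B: 99.6 kt = 168.106 ft/s.
Difference: 171.400 − 168.106 = 3.3 ft/s.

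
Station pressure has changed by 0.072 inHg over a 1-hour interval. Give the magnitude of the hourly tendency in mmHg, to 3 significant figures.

1.83 mmHg per hour

0.072 inHg / 1 h × 25.4 mmHg/inHg = 1.83 mmHg/h.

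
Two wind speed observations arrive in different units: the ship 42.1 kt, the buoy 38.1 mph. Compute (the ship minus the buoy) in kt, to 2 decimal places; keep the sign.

the buoy: 38.1 mph = 33.1080 kt.
Difference: 42.1000 − 33.1080 = 8.99 kt.

8.99 kt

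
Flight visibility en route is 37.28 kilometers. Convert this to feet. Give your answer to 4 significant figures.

1 km = 3280.84 ft, so 37.28 × 3280.84 = 122300 ft.

122300 ft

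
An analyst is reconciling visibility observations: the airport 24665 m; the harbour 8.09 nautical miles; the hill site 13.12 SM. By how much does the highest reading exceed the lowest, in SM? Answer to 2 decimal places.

the airport: 24665 m = 15.3261 SM.
the harbour: 8.09 nmi = 9.3098 SM.
Spread: 15.3261 − 9.3098 = 6.02 SM.

6.02 SM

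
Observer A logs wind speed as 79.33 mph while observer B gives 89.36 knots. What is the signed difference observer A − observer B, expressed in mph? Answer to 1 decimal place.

-23.5 mph

observer B: 89.36 kt = 102.834 mph.
Difference: 79.330 − 102.834 = -23.5 mph.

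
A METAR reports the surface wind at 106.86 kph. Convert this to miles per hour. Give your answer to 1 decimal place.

1 km/h = 0.621371 mph, so 106.86 × 0.621371 = 66.4 mph.

66.4 mph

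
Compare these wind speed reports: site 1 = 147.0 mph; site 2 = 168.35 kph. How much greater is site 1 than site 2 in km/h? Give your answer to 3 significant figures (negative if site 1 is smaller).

site 1: 147.0 mph = 236.574 km/h.
Difference: 236.574 − 168.350 = 68.2 km/h.

68.2 km/h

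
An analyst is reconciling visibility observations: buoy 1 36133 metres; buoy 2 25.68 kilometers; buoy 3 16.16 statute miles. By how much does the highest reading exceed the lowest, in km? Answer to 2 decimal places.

10.45 km

buoy 1: 36133 m = 36.1330 km.
buoy 3: 16.16 SM = 26.0070 km.
Spread: 36.1330 − 25.6800 = 10.45 km.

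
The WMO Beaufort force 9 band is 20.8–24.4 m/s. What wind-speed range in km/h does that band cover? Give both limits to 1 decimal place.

20.8–24.4 m/s × 3.6 = 74.9–87.8 km/h.

74.9 to 87.8 km/h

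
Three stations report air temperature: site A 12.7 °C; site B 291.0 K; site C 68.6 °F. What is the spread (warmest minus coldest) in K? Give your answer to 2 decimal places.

site B: 291.0 K = 17.850 °C.
site C: 68.6 °F = 20.333 °C.
Spread: 20.333 − 12.700 = 7.633 °C.

7.63 K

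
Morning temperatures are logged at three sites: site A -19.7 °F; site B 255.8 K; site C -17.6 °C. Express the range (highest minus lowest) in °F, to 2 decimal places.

20.47 °F

site A: -19.7 °F = -28.722 °C.
site B: 255.8 K = -17.350 °C.
Spread: (-17.350) − (-28.722) = 11.372 °C = 20.47 °F.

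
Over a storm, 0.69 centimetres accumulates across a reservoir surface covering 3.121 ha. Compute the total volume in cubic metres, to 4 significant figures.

Depth: 0.69 cm × 10 = 6.9 mm.
Area: 3.121 ha = 31210 m².
1 mm over 1 m² is 1 L, so volume = 6.9 × 31210 = 215349 L = 215.3 m³.

215.3 cubic metres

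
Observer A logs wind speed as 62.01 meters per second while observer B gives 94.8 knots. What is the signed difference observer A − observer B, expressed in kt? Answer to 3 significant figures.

25.7 kt

observer A: 62.01 m/s = 120.538 kt.
Difference: 120.538 − 94.800 = 25.7 kt.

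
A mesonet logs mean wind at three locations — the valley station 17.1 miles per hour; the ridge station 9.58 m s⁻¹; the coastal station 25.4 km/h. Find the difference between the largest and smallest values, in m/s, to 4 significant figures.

the valley station: 17.1 mph = 7.64438 m/s.
the coastal station: 25.4 km/h = 7.05556 m/s.
Spread: 9.58000 − 7.05556 = 2.524 m/s.

2.524 m/s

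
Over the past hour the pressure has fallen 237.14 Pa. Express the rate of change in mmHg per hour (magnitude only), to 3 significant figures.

1.78 mmHg per hour

237.14 Pa / 1 h × 0.00750062 mmHg/Pa = 1.78 mmHg/h.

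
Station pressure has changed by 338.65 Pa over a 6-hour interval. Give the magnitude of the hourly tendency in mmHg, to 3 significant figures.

338.65 Pa / 6 h × 0.00750062 mmHg/Pa = 0.423 mmHg/h.

0.423 mmHg per hour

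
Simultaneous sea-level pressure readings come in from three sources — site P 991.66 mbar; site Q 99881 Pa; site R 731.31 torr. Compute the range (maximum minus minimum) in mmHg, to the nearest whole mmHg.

site P: 991.66 mb = 743.81 mmHg.
site Q: 99881 Pa = 749.17 mmHg.
Spread: 749.17 − 731.31 = 18 mmHg.

18 mmHg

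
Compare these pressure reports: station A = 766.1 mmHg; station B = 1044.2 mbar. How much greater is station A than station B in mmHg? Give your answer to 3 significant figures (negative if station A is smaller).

station B: 1044.2 mb = 783.214 mmHg.
Difference: 766.100 − 783.214 = -17.1 mmHg.

-17.1 mmHg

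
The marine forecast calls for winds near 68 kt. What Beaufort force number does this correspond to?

Beaufort force 12

68 kt lies in the Beaufort 12 band (hurricane force, ≥64 kt).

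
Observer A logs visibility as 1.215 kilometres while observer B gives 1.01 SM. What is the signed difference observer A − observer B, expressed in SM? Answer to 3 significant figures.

-0.255 SM

observer A: 1.215 km = 0.75497 SM.
Difference: 0.75497 − 1.01000 = -0.255 SM.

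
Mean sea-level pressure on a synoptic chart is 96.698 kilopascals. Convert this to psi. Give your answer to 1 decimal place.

14.0 psi

1 kPa = 0.145038 psi, so 96.698 × 0.145038 = 14.0 psi.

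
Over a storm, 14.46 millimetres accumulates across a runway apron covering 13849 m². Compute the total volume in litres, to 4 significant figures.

1 mm over 1 m² is 1 L, so volume = 14.46 × 13849 = 200256.54 L ≈ 200300 L.

200300 litres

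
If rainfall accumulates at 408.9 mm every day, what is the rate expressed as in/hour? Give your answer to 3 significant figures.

408.9 mm/day × 0.0393701 in/mm × 0.0416667 day/hour = 0.671 in/hour.

0.671 in/hour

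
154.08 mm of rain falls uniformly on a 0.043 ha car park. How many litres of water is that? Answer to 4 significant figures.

66250 litres

Area: 0.043 ha = 430 m².
1 mm over 1 m² is 1 L, so volume = 154.08 × 430 = 66254.4 L ≈ 66250 L.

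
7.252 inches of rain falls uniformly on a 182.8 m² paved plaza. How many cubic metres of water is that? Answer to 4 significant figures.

Depth: 7.252 in × 25.4 = 184.2008 mm.
1 mm over 1 m² is 1 L, so volume = 184.2008 × 182.8 = 33671.906 L = 33.67 m³.

33.67 cubic metres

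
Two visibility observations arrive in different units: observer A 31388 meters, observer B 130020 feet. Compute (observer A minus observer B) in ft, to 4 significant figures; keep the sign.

observer A: 31388 m = 102979.00 ft.
Difference: 102979.00 − 130020.00 = -27040 ft.

-27040 ft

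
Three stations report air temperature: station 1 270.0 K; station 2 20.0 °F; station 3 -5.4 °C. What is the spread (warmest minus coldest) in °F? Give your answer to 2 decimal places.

6.33 °F

station 1: 270.0 K = -3.150 °C.
station 2: 20.0 °F = -6.667 °C.
Spread: (-3.150) − (-6.667) = 3.517 °C = 6.33 °F.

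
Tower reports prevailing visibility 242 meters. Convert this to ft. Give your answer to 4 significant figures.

1 m = 3.28084 ft, so 242 × 3.28084 = 794.0 ft.

794.0 ft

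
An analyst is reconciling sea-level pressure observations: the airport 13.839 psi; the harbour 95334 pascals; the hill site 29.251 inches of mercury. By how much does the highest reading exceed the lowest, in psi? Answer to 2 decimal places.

the harbour: 95334 Pa = 13.8270 psi.
the hill site: 29.251 inHg = 14.3668 psi.
Spread: 14.3668 − 13.8270 = 0.54 psi.

0.54 psi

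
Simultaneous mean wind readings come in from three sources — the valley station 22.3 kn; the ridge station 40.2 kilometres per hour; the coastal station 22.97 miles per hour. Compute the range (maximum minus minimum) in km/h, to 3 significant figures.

4.33 km/h

the valley station: 22.3 kt = 41.2996 km/h.
the coastal station: 22.97 mph = 36.9666 km/h.
Spread: 41.2996 − 36.9666 = 4.33 km/h.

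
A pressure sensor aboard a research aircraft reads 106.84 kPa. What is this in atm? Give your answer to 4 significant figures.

1 kPa = 0.00986923 atm, so 106.84 × 0.00986923 = 1.054 atm.

1.054 atm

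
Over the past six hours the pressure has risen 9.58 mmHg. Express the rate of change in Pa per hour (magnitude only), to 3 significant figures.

213 Pa per hour

9.58 mmHg / 6 h × 133.322 Pa/mmHg = 213 Pa/h.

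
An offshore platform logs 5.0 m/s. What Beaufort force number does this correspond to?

5.0 m/s lies in the Beaufort 3 band (gentle breeze, 3.4–5.4 m/s).

Beaufort force 3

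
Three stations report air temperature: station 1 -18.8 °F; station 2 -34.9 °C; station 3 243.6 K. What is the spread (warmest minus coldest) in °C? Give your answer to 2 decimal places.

6.68 °C

station 1: -18.8 °F = -28.222 °C.
station 3: 243.6 K = -29.550 °C.
Spread: (-28.222) − (-34.900) = 6.678 °C.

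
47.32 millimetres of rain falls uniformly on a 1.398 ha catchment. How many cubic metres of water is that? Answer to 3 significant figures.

662 cubic metres

Area: 1.398 ha = 13980 m².
1 mm over 1 m² is 1 L, so volume = 47.32 × 13980 = 661533.6 L = 662 m³.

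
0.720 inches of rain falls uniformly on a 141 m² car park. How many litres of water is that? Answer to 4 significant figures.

2579 litres

Depth: 0.720 in × 25.4 = 18.288 mm.
1 mm over 1 m² is 1 L, so volume = 18.288 × 141 = 2578.608 L ≈ 2579 L.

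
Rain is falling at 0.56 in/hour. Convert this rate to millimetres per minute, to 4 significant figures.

0.56 in/hour × 25.4 mm/in × 0.0166667 hour/minute = 0.2371 mm/minute.

0.2371 mm/minute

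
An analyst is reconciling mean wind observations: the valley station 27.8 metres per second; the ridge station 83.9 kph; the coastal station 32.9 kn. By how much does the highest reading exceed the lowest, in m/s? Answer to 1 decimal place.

10.9 m/s

the ridge station: 83.9 km/h = 23.306 m/s.
the coastal station: 32.9 kt = 16.925 m/s.
Spread: 27.800 − 16.925 = 10.9 m/s.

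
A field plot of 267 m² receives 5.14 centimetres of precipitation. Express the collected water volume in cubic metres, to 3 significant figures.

Depth: 5.14 cm × 10 = 51.4 mm.
1 mm over 1 m² is 1 L, so volume = 51.4 × 267 = 13723.8 L = 13.7 m³.

13.7 cubic metres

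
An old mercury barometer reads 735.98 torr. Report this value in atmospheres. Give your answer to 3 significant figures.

1 mmHg = 0.00131579 atm, so 735.98 × 0.00131579 = 0.968 atm.

0.968 atm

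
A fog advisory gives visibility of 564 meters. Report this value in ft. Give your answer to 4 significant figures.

1850 ft

1 m = 3.28084 ft, so 564 × 3.28084 = 1850 ft.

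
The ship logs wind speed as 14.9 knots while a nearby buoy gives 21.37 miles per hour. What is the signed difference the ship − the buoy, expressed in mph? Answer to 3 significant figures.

the ship: 14.9 kt = 17.1466 mph.
Difference: 17.1466 − 21.3700 = -4.22 mph.

-4.22 mph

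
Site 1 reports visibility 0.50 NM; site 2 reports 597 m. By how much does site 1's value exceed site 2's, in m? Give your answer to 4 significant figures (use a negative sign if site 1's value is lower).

site 1: 0.50 nmi = 926.000 m.
Difference: 926.000 − 597.000 = 329.0 m.

329.0 m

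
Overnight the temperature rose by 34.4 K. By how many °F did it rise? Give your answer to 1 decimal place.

A change of 1 °C equals a change of 1.8 °F: Δ°F = 34.4 × 1.8 = 61.9 °F.

61.9 °F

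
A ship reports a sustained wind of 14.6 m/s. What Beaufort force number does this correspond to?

14.6 m/s lies in the Beaufort 7 band (near gale, 13.9–17.1 m/s).

Beaufort force 7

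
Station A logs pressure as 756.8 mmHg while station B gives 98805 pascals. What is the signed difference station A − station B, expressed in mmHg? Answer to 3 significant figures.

station B: 98805 Pa = 741.098 mmHg.
Difference: 756.800 − 741.098 = 15.7 mmHg.

15.7 mmHg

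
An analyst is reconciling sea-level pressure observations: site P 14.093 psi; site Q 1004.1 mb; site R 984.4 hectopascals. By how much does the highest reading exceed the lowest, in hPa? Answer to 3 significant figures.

32.4 hPa

site P: 14.093 psi = 971.678 hPa.
site Q: 1004.1 mb = 1004.100 hPa.
Spread: 1004.100 − 971.678 = 32.4 hPa.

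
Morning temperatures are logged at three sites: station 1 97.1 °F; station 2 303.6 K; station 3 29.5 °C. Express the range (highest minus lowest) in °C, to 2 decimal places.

6.67 °C

station 1: 97.1 °F = 36.167 °C.
station 2: 303.6 K = 30.450 °C.
Spread: 36.167 − 29.500 = 6.667 °C.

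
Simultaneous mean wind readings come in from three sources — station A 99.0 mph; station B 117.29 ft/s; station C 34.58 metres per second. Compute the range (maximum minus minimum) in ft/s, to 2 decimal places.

31.75 ft/s

station A: 99.0 mph = 145.2000 ft/s.
station C: 34.58 m/s = 113.4514 ft/s.
Spread: 145.2000 − 113.4514 = 31.75 ft/s.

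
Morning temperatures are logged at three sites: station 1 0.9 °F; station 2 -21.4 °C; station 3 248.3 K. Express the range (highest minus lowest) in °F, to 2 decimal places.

station 1: 0.9 °F = -17.278 °C.
station 3: 248.3 K = -24.850 °C.
Spread: (-17.278) − (-24.850) = 7.572 °C = 13.63 °F.

13.63 °F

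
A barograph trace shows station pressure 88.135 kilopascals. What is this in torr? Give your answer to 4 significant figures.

1 kPa = 7.50062 mmHg, so 88.135 × 7.50062 = 661.1 mmHg.

661.1 mmHg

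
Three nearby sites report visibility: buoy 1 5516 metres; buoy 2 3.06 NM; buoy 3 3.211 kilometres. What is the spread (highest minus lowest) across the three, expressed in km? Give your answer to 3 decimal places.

2.456 km

buoy 1: 5516 m = 5.51600 km.
buoy 2: 3.06 nmi = 5.66712 km.
Spread: 5.66712 − 3.21100 = 2.456 km.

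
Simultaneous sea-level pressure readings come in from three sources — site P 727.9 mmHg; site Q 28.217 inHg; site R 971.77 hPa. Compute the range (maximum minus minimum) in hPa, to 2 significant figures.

site P: 727.9 mmHg = 970.45 hPa.
site Q: 28.217 inHg = 955.54 hPa.
Spread: 971.77 − 955.54 = 16 hPa.

16 hPa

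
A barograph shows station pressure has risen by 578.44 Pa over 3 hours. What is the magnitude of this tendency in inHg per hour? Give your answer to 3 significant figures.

0.0569 inHg per hour

578.44 Pa / 3 h × 0.0002953 inHg/Pa = 0.0569 inHg/h.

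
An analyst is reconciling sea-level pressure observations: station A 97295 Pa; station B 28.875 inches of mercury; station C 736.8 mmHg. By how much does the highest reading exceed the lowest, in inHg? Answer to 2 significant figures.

station A: 97295 Pa = 28.7312 inHg.
station C: 736.8 mmHg = 29.0079 inHg.
Spread: 29.0079 − 28.7312 = 0.28 inHg.

0.28 inHg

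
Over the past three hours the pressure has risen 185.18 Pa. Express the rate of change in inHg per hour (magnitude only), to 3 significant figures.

185.18 Pa / 3 h × 0.0002953 inHg/Pa = 0.0182 inHg/h.

0.0182 inHg per hour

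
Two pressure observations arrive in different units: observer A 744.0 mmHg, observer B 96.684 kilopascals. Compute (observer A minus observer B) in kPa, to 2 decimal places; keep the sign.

2.51 kPa

observer A: 744.0 mmHg = 99.1919 kPa.
Difference: 99.1919 − 96.6840 = 2.51 kPa.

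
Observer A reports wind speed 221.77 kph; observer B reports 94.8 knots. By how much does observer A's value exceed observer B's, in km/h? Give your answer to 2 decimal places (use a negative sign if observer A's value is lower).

observer B: 94.8 kt = 175.5696 km/h.
Difference: 221.7700 − 175.5696 = 46.20 km/h.

46.20 km/h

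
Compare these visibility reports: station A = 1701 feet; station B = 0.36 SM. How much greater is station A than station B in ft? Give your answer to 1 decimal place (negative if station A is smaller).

-199.8 ft

station B: 0.36 SM = 1900.800 ft.
Difference: 1701.000 − 1900.800 = -199.8 ft.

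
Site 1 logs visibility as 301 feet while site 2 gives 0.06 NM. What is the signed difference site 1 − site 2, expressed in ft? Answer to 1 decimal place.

-63.6 ft

site 2: 0.06 nmi = 364.567 ft.
Difference: 301.000 − 364.567 = -63.6 ft.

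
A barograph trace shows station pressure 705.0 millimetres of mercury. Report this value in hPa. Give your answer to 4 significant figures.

939.9 hPa

1 mmHg = 1.33322 hPa, so 705.0 × 1.33322 = 939.9 hPa.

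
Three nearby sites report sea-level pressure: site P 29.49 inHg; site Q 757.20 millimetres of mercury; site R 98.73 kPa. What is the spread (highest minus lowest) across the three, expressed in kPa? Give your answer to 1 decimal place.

site P: 29.49 inHg = 99.865 kPa.
site Q: 757.20 mmHg = 100.952 kPa.
Spread: 100.952 − 98.730 = 2.2 kPa.

2.2 kPa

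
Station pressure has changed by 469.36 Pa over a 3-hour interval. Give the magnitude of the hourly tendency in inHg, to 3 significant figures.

469.36 Pa / 3 h × 0.0002953 inHg/Pa = 0.0462 inHg/h.

0.0462 inHg per hour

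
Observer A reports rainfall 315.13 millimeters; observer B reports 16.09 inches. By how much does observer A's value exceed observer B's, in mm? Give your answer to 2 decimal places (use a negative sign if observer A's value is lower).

observer B: 16.09 in = 408.6860 mm.
Difference: 315.1300 − 408.6860 = -93.56 mm.

-93.56 mm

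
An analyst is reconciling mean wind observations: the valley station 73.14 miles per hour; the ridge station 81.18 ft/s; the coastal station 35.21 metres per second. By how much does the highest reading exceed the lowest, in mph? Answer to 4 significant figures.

the ridge station: 81.18 ft/s = 55.3500 mph.
the coastal station: 35.21 m/s = 78.7625 mph.
Spread: 78.7625 − 55.3500 = 23.41 mph.

23.41 mph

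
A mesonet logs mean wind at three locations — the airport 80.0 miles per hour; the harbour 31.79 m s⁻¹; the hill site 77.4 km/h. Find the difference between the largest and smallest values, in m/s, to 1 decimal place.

14.3 m/s

the airport: 80.0 mph = 35.763 m/s.
the hill site: 77.4 km/h = 21.500 m/s.
Spread: 35.763 − 21.500 = 14.3 m/s.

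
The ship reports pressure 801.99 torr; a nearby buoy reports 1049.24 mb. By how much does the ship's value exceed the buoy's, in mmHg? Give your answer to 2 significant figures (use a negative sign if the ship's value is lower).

the buoy: 1049.24 mb = 786.99 mmHg.
Difference: 801.99 − 786.99 = 15 mmHg.

15 mmHg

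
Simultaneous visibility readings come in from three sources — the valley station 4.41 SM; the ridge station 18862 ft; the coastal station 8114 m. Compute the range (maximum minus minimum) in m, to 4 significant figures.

2365 m

the valley station: 4.41 SM = 7097.21 m.
the ridge station: 18862 ft = 5749.14 m.
Spread: 8114.00 − 5749.14 = 2365 m.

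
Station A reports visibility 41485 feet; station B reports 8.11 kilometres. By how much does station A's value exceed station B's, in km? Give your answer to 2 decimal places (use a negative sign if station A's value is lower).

4.53 km

station A: 41485 ft = 12.6446 km.
Difference: 12.6446 − 8.1100 = 4.53 km.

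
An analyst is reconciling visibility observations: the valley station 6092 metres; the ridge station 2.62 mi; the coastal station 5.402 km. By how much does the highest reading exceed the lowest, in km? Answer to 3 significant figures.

1.88 km

the valley station: 6092 m = 6.0920 km.
the ridge station: 2.62 SM = 4.2165 km.
Spread: 6.0920 − 4.2165 = 1.88 km.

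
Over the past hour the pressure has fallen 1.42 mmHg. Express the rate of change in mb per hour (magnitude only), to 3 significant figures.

1.89 mb per hour

1.42 mmHg / 1 h × 1.33322 mb/mmHg = 1.89 mb/h.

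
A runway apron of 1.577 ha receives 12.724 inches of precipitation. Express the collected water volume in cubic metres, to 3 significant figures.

Depth: 12.724 in × 25.4 = 323.1896 mm.
Area: 1.577 ha = 15770 m².
1 mm over 1 m² is 1 L, so volume = 323.1896 × 15770 = 5096700 L = 5100 m³.

5100 cubic metres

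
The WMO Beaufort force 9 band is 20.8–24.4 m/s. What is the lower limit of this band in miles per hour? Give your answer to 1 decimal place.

20.8–24.4 m/s × 2.237 = 46.5–54.6 mph.

46.5 mph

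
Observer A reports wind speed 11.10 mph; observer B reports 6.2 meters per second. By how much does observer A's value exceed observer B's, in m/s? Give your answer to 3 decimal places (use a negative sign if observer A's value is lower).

-1.238 m/s

observer A: 11.10 mph = 4.96214 m/s.
Difference: 4.96214 − 6.20000 = -1.238 m/s.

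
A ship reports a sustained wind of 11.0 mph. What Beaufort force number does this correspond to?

11.0 mph = 4.9 m/s, which is Beaufort 3 (gentle breeze, 3.4–5.4 m/s).

Beaufort force 3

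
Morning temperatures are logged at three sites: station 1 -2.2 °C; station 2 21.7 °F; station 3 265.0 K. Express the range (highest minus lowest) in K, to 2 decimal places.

station 2: 21.7 °F = -5.722 °C.
station 3: 265.0 K = -8.150 °C.
Spread: (-2.200) − (-8.150) = 5.950 °C.

5.95 K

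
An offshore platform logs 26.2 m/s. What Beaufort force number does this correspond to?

26.2 m/s lies in the Beaufort 10 band (storm, 24.5–28.4 m/s).

Beaufort force 10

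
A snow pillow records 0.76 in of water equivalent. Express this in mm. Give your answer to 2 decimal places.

1 in = 25.4 mm, so 0.76 × 25.4 = 19.30 mm.

19.30 mm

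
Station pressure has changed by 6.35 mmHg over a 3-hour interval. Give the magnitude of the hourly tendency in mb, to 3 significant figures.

2.82 mb per hour

6.35 mmHg / 3 h × 1.33322 mb/mmHg = 2.82 mb/h.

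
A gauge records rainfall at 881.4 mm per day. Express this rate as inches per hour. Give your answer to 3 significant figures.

881.4 mm/day × 0.0393701 in/mm × 0.0416667 day/hour = 1.45 in/hour.

1.45 in/hour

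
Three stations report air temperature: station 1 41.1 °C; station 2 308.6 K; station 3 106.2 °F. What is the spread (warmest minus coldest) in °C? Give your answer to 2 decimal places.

5.77 °C

station 2: 308.6 K = 35.450 °C.
station 3: 106.2 °F = 41.222 °C.
Spread: 41.222 − 35.450 = 5.772 °C.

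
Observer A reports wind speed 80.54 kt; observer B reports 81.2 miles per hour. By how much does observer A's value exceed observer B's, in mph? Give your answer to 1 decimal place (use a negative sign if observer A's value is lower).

observer A: 80.54 kt = 92.684 mph.
Difference: 92.684 − 81.200 = 11.5 mph.

11.5 mph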